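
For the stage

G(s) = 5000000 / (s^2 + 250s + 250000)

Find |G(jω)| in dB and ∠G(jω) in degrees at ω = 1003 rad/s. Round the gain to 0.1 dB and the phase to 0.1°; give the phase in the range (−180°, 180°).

At s = jω = j1003:
quadratic: (j1003)² + 250·j1003 + 250000 = -756009 + j250750 → |·| ≈ 7.9651e+05, ∠ ≈ 161.65°
|G| = 5000000 / 7.9651e+05 ≈ 6.2774
Gain = 20 log₁₀(6.2774) ≈ 15.96 dB
∠G = 0.00° − 161.65° = -161.65°

16.0 dB, -161.7°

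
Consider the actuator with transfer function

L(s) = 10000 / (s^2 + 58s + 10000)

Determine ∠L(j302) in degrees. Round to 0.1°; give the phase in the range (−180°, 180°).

At s = jω = j302:
quadratic: (j302)² + 58·j302 + 10000 = -81204 + j17516 → |·| ≈ 83072, ∠ ≈ 167.83°
∠L = 0.00° − 167.83° = -167.83°

-167.8°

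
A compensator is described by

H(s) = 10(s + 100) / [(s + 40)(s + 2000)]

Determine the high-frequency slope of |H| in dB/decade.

Each pole contributes −20 dB/decade at high frequency; each zero contributes +20 dB/decade.
Net: 1 zero(s) − 2 pole(s) → -20 dB/decade.

-20 dB/decade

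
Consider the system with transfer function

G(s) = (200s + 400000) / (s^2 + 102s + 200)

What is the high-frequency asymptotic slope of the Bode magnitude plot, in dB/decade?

-20 dB/decade

Each pole contributes −20 dB/decade at high frequency; each zero contributes +20 dB/decade.
Net: 1 zero(s) − 2 pole(s) → -20 dB/decade.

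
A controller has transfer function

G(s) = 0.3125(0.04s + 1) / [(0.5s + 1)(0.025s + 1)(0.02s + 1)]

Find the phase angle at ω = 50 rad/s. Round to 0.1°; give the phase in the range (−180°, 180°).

At ω = 50 rad/s:
zero (1 + j50·0.04) = 1 + j2 → |·| ≈ 2.2361, ∠ ≈ 63.43°
pole (1 + j50·0.5) = 1 + j25 → |·| ≈ 25.02, ∠ ≈ 87.71°
pole (1 + j50·0.025) = 1 + j1.25 → |·| ≈ 1.6008, ∠ ≈ 51.34°
pole (1 + j50·0.02) = 1 + j1 → |·| ≈ 1.4142, ∠ ≈ 45.00°
∠G = (63.43°) − (87.71° + 51.34° + 45.00°) = -120.62°

-120.6°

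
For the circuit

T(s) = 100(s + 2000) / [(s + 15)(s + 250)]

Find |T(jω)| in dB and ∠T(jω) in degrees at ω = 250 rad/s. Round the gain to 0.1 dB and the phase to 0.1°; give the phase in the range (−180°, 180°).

At s = jω = j250:
zero (s+2000): 2000 + j250 → |·| = √(2000²+250²) = √4062500 ≈ 2015.6, ∠ = arctan(250/2000) ≈ 7.13°
pole (s+15): 15 + j250 → |·| = √(15²+250²) = √62725 ≈ 250.45, ∠ = arctan(250/15) ≈ 86.57°
pole (s+250): 250 + j250 → |·| = √(250²+250²) = √125000 ≈ 353.55, ∠ = arctan(250/250) ≈ 45.00°
|T| = 100 · 2015.6 / 88547 ≈ 2.2763
Gain = 20 log₁₀(2.2763) ≈ 7.14 dB
∠T = 7.13° − 131.57° = -124.44°

7.1 dB, -124.4°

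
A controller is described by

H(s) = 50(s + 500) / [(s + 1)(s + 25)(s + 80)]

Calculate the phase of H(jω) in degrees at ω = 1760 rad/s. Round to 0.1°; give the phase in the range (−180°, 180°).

167.6°

At s = jω = j1760:
zero (s+500): 500 + j1760 → |·| = √(500²+1760²) = √3347600 ≈ 1829.6, ∠ = arctan(1760/500) ≈ 74.14°
pole (s+1): 1 + j1760 → |·| = √(1²+1760²) = √3097601 ≈ 1760, ∠ = arctan(1760/1) ≈ 89.97°
pole (s+25): 25 + j1760 → |·| = √(25²+1760²) = √3098225 ≈ 1760.2, ∠ = arctan(1760/25) ≈ 89.19°
pole (s+80): 80 + j1760 → |·| = √(80²+1760²) = √3104000 ≈ 1761.8, ∠ = arctan(1760/80) ≈ 87.40°
∠H = 74.14° − 266.56° = -192.42° ≡ 167.58° (principal value)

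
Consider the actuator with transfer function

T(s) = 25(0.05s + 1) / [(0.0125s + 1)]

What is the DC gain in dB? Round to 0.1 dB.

28.0 dB

T(0) = 25 · 1 / 1 = 25
20 log₁₀(25) ≈ 27.96 dB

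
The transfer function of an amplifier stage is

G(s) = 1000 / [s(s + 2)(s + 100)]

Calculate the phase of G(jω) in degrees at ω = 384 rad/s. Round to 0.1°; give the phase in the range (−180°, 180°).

104.9°

At s = jω = j384:
pole (s+2): 2 + j384 → |·| = √(2²+384²) = √147460 ≈ 384.01, ∠ = arctan(384/2) ≈ 89.70°
pole (s+100): 100 + j384 → |·| = √(100²+384²) = √157456 ≈ 396.81, ∠ = arctan(384/100) ≈ 75.40°
pole at origin: |s| = 384, ∠ = 90.00° (in denominator)
∠G = 0.00° − 255.10° = -255.10° ≡ 104.90° (principal value)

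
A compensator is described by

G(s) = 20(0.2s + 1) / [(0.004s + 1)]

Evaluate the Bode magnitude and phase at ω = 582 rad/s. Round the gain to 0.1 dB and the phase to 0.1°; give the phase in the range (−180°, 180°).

At ω = 582 rad/s:
zero (1 + j582·0.2) = 1 + j116.4 → |·| ≈ 116.4, ∠ ≈ 89.51°
pole (1 + j582·0.004) = 1 + j2.328 → |·| ≈ 2.5337, ∠ ≈ 66.75°
|G| = 20 · 116.4 / (2.5337) ≈ 918.81
Gain = 20 log₁₀(918.81) ≈ 59.26 dB
∠G = (89.51°) − (66.75°) = 22.76°

59.3 dB, 22.8°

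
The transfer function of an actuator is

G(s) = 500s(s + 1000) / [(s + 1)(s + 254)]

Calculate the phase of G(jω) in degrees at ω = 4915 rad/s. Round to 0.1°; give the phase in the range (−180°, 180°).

-8.5°

At s = jω = j4915:
zero (s+1000): 1000 + j4915 → |·| = √(1000²+4915²) = √25157225 ≈ 5015.7, ∠ = arctan(4915/1000) ≈ 78.50°
zero at origin: s = j4915 → |·| = 4915, ∠ = 90.00°
pole (s+1): 1 + j4915 → |·| = √(1²+4915²) = √24157226 ≈ 4915, ∠ = arctan(4915/1) ≈ 89.99°
pole (s+254): 254 + j4915 → |·| = √(254²+4915²) = √24221741 ≈ 4921.6, ∠ = arctan(4915/254) ≈ 87.04°
∠G = 168.50° − 177.03° = -8.53°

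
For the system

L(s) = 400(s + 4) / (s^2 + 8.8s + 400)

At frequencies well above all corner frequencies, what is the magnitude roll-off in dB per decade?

Each pole contributes −20 dB/decade at high frequency; each zero contributes +20 dB/decade.
Net: 1 zero(s) − 2 pole(s) → -20 dB/decade.

-20 dB/decade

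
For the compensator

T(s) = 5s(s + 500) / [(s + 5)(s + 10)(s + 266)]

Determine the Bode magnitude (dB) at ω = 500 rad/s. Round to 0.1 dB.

-38.1 dB

At s = jω = j500:
zero (s+500): 500 + j500 → |·| = √(500²+500²) = √500000 ≈ 707.11, ∠ = arctan(500/500) ≈ 45.00°
zero at origin: s = j500 → |·| = 500, ∠ = 90.00°
pole (s+5): 5 + j500 → |·| = √(5²+500²) = √250025 ≈ 500.02, ∠ = arctan(500/5) ≈ 89.43°
pole (s+10): 10 + j500 → |·| = √(10²+500²) = √250100 ≈ 500.1, ∠ = arctan(500/10) ≈ 88.85°
pole (s+266): 266 + j500 → |·| = √(266²+500²) = √320756 ≈ 566.35, ∠ = arctan(500/266) ≈ 61.99°
|T| = 5 · 3.5356e+05 / 1.4162e+08 ≈ 0.012483
Gain = 20 log₁₀(0.012483) ≈ -38.07 dB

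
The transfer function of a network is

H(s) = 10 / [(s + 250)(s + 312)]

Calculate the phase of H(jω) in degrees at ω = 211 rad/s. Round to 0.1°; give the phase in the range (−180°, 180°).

-74.2°

At s = jω = j211:
pole (s+250): 250 + j211 → |·| = √(250²+211²) = √107021 ≈ 327.14, ∠ = arctan(211/250) ≈ 40.16°
pole (s+312): 312 + j211 → |·| = √(312²+211²) = √141865 ≈ 376.65, ∠ = arctan(211/312) ≈ 34.07°
∠H = 0.00° − 74.23° = -74.23°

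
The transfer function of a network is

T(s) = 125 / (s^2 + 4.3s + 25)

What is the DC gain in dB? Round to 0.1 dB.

T(0) = 125 / 25 = 5
20 log₁₀(5) ≈ 13.98 dB

14.0 dB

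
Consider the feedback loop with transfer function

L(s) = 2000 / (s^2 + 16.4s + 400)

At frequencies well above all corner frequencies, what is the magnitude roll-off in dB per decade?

Each pole contributes −20 dB/decade at high frequency; each zero contributes +20 dB/decade.
Net: 0 zero(s) − 2 pole(s) → -40 dB/decade.

-40 dB/decade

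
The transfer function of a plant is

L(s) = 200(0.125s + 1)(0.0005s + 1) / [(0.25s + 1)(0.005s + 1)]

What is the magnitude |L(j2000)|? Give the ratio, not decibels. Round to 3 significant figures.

At ω = 2000 rad/s:
zero (1 + j2000·0.125) = 1 + j250 → |·| ≈ 250, ∠ ≈ 89.77°
zero (1 + j2000·0.0005) = 1 + j1 → |·| ≈ 1.4142, ∠ ≈ 45.00°
pole (1 + j2000·0.25) = 1 + j500 → |·| ≈ 500, ∠ ≈ 89.89°
pole (1 + j2000·0.005) = 1 + j10 → |·| ≈ 10.05, ∠ ≈ 84.29°
|L| = 200 · 250 · 1.4142 / (500 · 10.05) ≈ 14.072

14.1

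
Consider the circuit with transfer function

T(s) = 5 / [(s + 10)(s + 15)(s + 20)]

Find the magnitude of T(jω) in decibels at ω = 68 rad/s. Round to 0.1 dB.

-96.6 dB

At s = jω = j68:
pole (s+10): 10 + j68 → |·| = √(10²+68²) = √4724 ≈ 68.731, ∠ = arctan(68/10) ≈ 81.63°
pole (s+15): 15 + j68 → |·| = √(15²+68²) = √4849 ≈ 69.635, ∠ = arctan(68/15) ≈ 77.56°
pole (s+20): 20 + j68 → |·| = √(20²+68²) = √5024 ≈ 70.88, ∠ = arctan(68/20) ≈ 73.61°
|T| = 5 / 3.3924e+05 ≈ 1.4739e-05
Gain = 20 log₁₀(1.4739e-05) ≈ -96.63 dB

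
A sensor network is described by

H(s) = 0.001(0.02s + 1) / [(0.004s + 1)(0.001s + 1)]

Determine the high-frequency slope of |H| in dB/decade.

-20 dB/decade

Each pole contributes −20 dB/decade at high frequency; each zero contributes +20 dB/decade.
Net: 1 zero(s) − 2 pole(s) → -20 dB/decade.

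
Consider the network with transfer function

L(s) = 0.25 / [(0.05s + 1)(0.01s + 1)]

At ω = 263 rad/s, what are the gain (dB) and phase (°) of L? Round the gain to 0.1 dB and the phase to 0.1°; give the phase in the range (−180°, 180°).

-43.4 dB, -154.8°

At ω = 263 rad/s:
pole (1 + j263·0.05) = 1 + j13.15 → |·| ≈ 13.188, ∠ ≈ 85.65°
pole (1 + j263·0.01) = 1 + j2.63 → |·| ≈ 2.8137, ∠ ≈ 69.18°
|L| = 0.25 · 1 / (13.188 · 2.8137) ≈ 0.0067373
Gain = 20 log₁₀(0.0067373) ≈ -43.43 dB
∠L = (0°) − (85.65° + 69.18°) = -154.83°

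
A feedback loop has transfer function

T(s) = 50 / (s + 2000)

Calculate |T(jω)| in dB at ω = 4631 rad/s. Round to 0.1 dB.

At s = jω = j4631:
pole (s+2000): 2000 + j4631 → |·| = √(2000²+4631²) = √25446161 ≈ 5044.4, ∠ = arctan(4631/2000) ≈ 66.64°
|T| = 50 / 5044.4 ≈ 0.009912
Gain = 20 log₁₀(0.009912) ≈ -40.08 dB

-40.1 dB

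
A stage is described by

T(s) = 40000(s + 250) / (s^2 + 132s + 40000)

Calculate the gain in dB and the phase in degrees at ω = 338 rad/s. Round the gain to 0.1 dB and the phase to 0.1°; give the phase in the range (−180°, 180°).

At s = jω = j338:
zero (s+250): 250 + j338 → |·| = √(250²+338²) = √176744 ≈ 420.41, ∠ = arctan(338/250) ≈ 53.51°
quadratic: (j338)² + 132·j338 + 40000 = -74244 + j44616 → |·| ≈ 86618, ∠ ≈ 149.00°
|T| = 40000 · 420.41 / 86618 ≈ 194.14
Gain = 20 log₁₀(194.14) ≈ 45.76 dB
∠T = 53.51° − 149.00° = -95.49°

45.8 dB, -95.5°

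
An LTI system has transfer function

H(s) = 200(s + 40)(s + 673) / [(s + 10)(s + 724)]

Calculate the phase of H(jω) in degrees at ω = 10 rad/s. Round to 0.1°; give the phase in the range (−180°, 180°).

At s = jω = j10:
zero (s+40): 40 + j10 → |·| = √(40²+10²) = √1700 ≈ 41.231, ∠ = arctan(10/40) ≈ 14.04°
zero (s+673): 673 + j10 → |·| = √(673²+10²) = √453029 ≈ 673.07, ∠ = arctan(10/673) ≈ 0.85°
pole (s+10): 10 + j10 → |·| = √(10²+10²) = √200 ≈ 14.142, ∠ = arctan(10/10) ≈ 45.00°
pole (s+724): 724 + j10 → |·| = √(724²+10²) = √524276 ≈ 724.07, ∠ = arctan(10/724) ≈ 0.79°
∠H = 14.89° − 45.79° = -30.90°

-30.9°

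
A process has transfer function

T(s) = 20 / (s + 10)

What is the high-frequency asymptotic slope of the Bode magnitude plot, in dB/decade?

-20 dB/decade

Each pole contributes −20 dB/decade at high frequency; each zero contributes +20 dB/decade.
Net: 0 zero(s) − 1 pole(s) → -20 dB/decade.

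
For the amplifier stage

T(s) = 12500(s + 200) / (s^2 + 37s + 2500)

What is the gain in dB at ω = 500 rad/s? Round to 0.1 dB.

28.7 dB

At s = jω = j500:
zero (s+200): 200 + j500 → |·| = √(200²+500²) = √290000 ≈ 538.52, ∠ = arctan(500/200) ≈ 68.20°
quadratic: (j500)² + 37·j500 + 2500 = -247500 + j18500 → |·| ≈ 2.4819e+05, ∠ ≈ 175.73°
|T| = 12500 · 538.52 / 2.4819e+05 ≈ 27.122
Gain = 20 log₁₀(27.122) ≈ 28.67 dB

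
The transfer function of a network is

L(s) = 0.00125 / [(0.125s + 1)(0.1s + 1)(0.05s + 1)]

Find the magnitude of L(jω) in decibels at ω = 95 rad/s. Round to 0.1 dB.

At ω = 95 rad/s:
pole (1 + j95·0.125) = 1 + j11.875 → |·| ≈ 11.917, ∠ ≈ 85.19°
pole (1 + j95·0.1) = 1 + j9.5 → |·| ≈ 9.5525, ∠ ≈ 83.99°
pole (1 + j95·0.05) = 1 + j4.75 → |·| ≈ 4.8541, ∠ ≈ 78.11°
|L| = 0.00125 · 1 / (11.917 · 9.5525 · 4.8541) ≈ 2.2621e-06
Gain = 20 log₁₀(2.2621e-06) ≈ -112.91 dB

-112.9 dB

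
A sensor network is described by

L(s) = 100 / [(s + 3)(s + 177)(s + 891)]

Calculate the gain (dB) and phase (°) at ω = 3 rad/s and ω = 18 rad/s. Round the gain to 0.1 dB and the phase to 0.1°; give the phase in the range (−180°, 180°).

At s = jω = j3:
pole (s+3): 3 + j3 → |·| = √(3²+3²) = √18 ≈ 4.2426, ∠ = arctan(3/3) ≈ 45.00°
pole (s+177): 177 + j3 → |·| = √(177²+3²) = √31338 ≈ 177.03, ∠ = arctan(3/177) ≈ 0.97°
pole (s+891): 891 + j3 → |·| = √(891²+3²) = √793890 ≈ 891.01, ∠ = arctan(3/891) ≈ 0.19°
|L| = 100 / 6.6921e+05 ≈ 0.00014943
Gain = 20 log₁₀(0.00014943) ≈ -76.51 dB
∠L = 0.00° − 46.16° = -46.16°

At s = jω = j18:
pole (s+3): 3 + j18 → |·| = √(3²+18²) = √333 ≈ 18.248, ∠ = arctan(18/3) ≈ 80.54°
pole (s+177): 177 + j18 → |·| = √(177²+18²) = √31653 ≈ 177.91, ∠ = arctan(18/177) ≈ 5.81°
pole (s+891): 891 + j18 → |·| = √(891²+18²) = √794205 ≈ 891.18, ∠ = arctan(18/891) ≈ 1.16°
|L| = 100 / 2.8932e+06 ≈ 3.4564e-05
Gain = 20 log₁₀(3.4564e-05) ≈ -89.23 dB
∠L = 0.00° − 87.51° = -87.51°

ω = 3: -76.5 dB, -46.2°; ω = 18: -89.2 dB, -87.5°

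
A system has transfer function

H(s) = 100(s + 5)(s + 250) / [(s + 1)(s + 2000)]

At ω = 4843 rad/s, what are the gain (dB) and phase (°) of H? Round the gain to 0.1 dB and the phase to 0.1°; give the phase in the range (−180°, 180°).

39.3 dB, 19.4°

At s = jω = j4843:
zero (s+5): 5 + j4843 → |·| = √(5²+4843²) = √23454674 ≈ 4843, ∠ = arctan(4843/5) ≈ 89.94°
zero (s+250): 250 + j4843 → |·| = √(250²+4843²) = √23517149 ≈ 4849.4, ∠ = arctan(4843/250) ≈ 87.04°
pole (s+1): 1 + j4843 → |·| = √(1²+4843²) = √23454650 ≈ 4843, ∠ = arctan(4843/1) ≈ 89.99°
pole (s+2000): 2000 + j4843 → |·| = √(2000²+4843²) = √27454649 ≈ 5239.7, ∠ = arctan(4843/2000) ≈ 67.56°
|H| = 100 · 2.3486e+07 / 2.5376e+07 ≈ 92.552
Gain = 20 log₁₀(92.552) ≈ 39.33 dB
∠H = 176.98° − 157.55° = 19.43°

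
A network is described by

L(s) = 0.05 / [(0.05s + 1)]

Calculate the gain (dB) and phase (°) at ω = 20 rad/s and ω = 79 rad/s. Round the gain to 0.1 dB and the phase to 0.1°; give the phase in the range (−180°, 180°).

ω = 20: -29.0 dB, -45.0°; ω = 79: -38.2 dB, -75.8°

At ω = 20 rad/s:
pole (1 + j20·0.05) = 1 + j1 → |·| ≈ 1.4142, ∠ ≈ 45.00°
|L| = 0.05 · 1 / (1.4142) ≈ 0.035356
Gain = 20 log₁₀(0.035356) ≈ -29.03 dB
∠L = (0°) − (45.00°) = -45.00°

At ω = 79 rad/s:
pole (1 + j79·0.05) = 1 + j3.95 → |·| ≈ 4.0746, ∠ ≈ 75.79°
|L| = 0.05 · 1 / (4.0746) ≈ 0.012271
Gain = 20 log₁₀(0.012271) ≈ -38.22 dB
∠L = (0°) − (75.79°) = -75.79°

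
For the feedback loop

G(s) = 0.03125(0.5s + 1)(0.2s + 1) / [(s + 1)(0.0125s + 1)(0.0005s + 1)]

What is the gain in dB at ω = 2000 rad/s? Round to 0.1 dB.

-15.1 dB

At ω = 2000 rad/s:
zero (1 + j2000·0.5) = 1 + j1000 → |·| ≈ 1000, ∠ ≈ 89.94°
zero (1 + j2000·0.2) = 1 + j400 → |·| ≈ 400, ∠ ≈ 89.86°
pole (1 + j2000·1) = 1 + j2000 → |·| ≈ 2000, ∠ ≈ 89.97°
pole (1 + j2000·0.0125) = 1 + j25 → |·| ≈ 25.02, ∠ ≈ 87.71°
pole (1 + j2000·0.0005) = 1 + j1 → |·| ≈ 1.4142, ∠ ≈ 45.00°
|G| = 0.03125 · 1000 · 400 / (2000 · 25.02 · 1.4142) ≈ 0.17664
Gain = 20 log₁₀(0.17664) ≈ -15.06 dB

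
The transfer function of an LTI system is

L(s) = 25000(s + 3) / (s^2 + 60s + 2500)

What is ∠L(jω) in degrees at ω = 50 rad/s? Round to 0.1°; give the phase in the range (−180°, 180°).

At s = jω = j50:
zero (s+3): 3 + j50 → |·| = √(3²+50²) = √2509 ≈ 50.09, ∠ = arctan(50/3) ≈ 86.57°
quadratic: (j50)² + 60·j50 + 2500 = 0 + j3000 → |·| ≈ 3000, ∠ ≈ 90.00°
∠L = 86.57° − 90.00° = -3.43°

-3.4°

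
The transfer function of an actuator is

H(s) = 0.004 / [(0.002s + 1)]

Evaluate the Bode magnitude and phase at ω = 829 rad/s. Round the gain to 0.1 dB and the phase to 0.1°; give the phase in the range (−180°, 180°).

At ω = 829 rad/s:
pole (1 + j829·0.002) = 1 + j1.658 → |·| ≈ 1.9362, ∠ ≈ 58.90°
|H| = 0.004 · 1 / (1.9362) ≈ 0.0020659
Gain = 20 log₁₀(0.0020659) ≈ -53.70 dB
∠H = (0°) − (58.90°) = -58.90°

-53.7 dB, -58.9°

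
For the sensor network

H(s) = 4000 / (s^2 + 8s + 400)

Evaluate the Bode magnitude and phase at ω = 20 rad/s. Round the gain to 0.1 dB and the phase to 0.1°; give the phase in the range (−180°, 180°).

28.0 dB, -90.0°

At s = jω = j20:
quadratic: (j20)² + 8·j20 + 400 = 0 + j160 → |·| ≈ 160, ∠ ≈ 90.00°
|H| = 4000 / 160 ≈ 25
Gain = 20 log₁₀(25) ≈ 27.96 dB
∠H = 0.00° − 90.00° = -90.00°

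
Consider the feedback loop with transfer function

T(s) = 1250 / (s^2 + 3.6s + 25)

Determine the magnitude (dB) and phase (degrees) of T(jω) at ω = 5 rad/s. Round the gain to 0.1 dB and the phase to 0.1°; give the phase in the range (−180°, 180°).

At s = jω = j5:
quadratic: (j5)² + 3.6·j5 + 25 = 0 + j18 → |·| ≈ 18, ∠ ≈ 90.00°
|T| = 1250 / 18 ≈ 69.444
Gain = 20 log₁₀(69.444) ≈ 36.83 dB
∠T = 0.00° − 90.00° = -90.00°

36.8 dB, -90.0°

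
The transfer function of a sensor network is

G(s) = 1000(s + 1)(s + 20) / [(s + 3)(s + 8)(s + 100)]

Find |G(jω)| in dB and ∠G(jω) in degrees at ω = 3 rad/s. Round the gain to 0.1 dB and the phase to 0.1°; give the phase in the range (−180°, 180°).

At s = jω = j3:
zero (s+1): 1 + j3 → |·| = √(1²+3²) = √10 ≈ 3.1623, ∠ = arctan(3/1) ≈ 71.57°
zero (s+20): 20 + j3 → |·| = √(20²+3²) = √409 ≈ 20.224, ∠ = arctan(3/20) ≈ 8.53°
pole (s+3): 3 + j3 → |·| = √(3²+3²) = √18 ≈ 4.2426, ∠ = arctan(3/3) ≈ 45.00°
pole (s+8): 8 + j3 → |·| = √(8²+3²) = √73 ≈ 8.544, ∠ = arctan(3/8) ≈ 20.56°
pole (s+100): 100 + j3 → |·| = √(100²+3²) = √10009 ≈ 100.04, ∠ = arctan(3/100) ≈ 1.72°
|G| = 1000 · 63.954 / 3626.3 ≈ 17.636
Gain = 20 log₁₀(17.636) ≈ 24.93 dB
∠G = 80.10° − 67.28° = 12.82°

24.9 dB, 12.8°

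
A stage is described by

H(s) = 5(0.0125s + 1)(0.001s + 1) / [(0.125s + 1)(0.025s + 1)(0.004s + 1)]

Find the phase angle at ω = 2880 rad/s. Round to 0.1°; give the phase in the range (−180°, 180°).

At ω = 2880 rad/s:
zero (1 + j2880·0.0125) = 1 + j36 → |·| ≈ 36.014, ∠ ≈ 88.41°
zero (1 + j2880·0.001) = 1 + j2.88 → |·| ≈ 3.0487, ∠ ≈ 70.85°
pole (1 + j2880·0.125) = 1 + j360 → |·| ≈ 360, ∠ ≈ 89.84°
pole (1 + j2880·0.025) = 1 + j72 → |·| ≈ 72.007, ∠ ≈ 89.20°
pole (1 + j2880·0.004) = 1 + j11.52 → |·| ≈ 11.563, ∠ ≈ 85.04°
∠H = (88.41° + 70.85°) − (89.84° + 89.20° + 85.04°) = -104.82°

-104.8°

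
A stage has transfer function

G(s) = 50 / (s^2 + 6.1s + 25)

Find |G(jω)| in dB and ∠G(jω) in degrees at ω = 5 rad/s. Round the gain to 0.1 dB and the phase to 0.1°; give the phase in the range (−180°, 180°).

4.3 dB, -90.0°

At s = jω = j5:
quadratic: (j5)² + 6.1·j5 + 25 = 0 + j30.5 → |·| ≈ 30.5, ∠ ≈ 90.00°
|G| = 50 / 30.5 ≈ 1.6393
Gain = 20 log₁₀(1.6393) ≈ 4.29 dB
∠G = 0.00° − 90.00° = -90.00°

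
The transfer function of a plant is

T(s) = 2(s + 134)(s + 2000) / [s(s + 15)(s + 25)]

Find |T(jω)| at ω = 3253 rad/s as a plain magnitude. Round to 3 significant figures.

At s = jω = j3253:
zero (s+134): 134 + j3253 → |·| = √(134²+3253²) = √10599965 ≈ 3255.8, ∠ = arctan(3253/134) ≈ 87.64°
zero (s+2000): 2000 + j3253 → |·| = √(2000²+3253²) = √14582009 ≈ 3818.6, ∠ = arctan(3253/2000) ≈ 58.42°
pole (s+15): 15 + j3253 → |·| = √(15²+3253²) = √10582234 ≈ 3253, ∠ = arctan(3253/15) ≈ 89.74°
pole (s+25): 25 + j3253 → |·| = √(25²+3253²) = √10582634 ≈ 3253.1, ∠ = arctan(3253/25) ≈ 89.56°
pole at origin: |s| = 3253, ∠ = 90.00° (in denominator)
|T| = 2 · 1.2433e+07 / 3.4424e+10 ≈ 0.00072234

0.000722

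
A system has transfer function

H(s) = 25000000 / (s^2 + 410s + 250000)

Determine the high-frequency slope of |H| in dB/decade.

-40 dB/decade

Each pole contributes −20 dB/decade at high frequency; each zero contributes +20 dB/decade.
Net: 0 zero(s) − 2 pole(s) → -40 dB/decade.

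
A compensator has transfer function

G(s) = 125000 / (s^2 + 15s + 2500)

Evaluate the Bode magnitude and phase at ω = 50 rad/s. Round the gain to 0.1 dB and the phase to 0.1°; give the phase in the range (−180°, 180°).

At s = jω = j50:
quadratic: (j50)² + 15·j50 + 2500 = 0 + j750 → |·| ≈ 750, ∠ ≈ 90.00°
|G| = 125000 / 750 ≈ 166.67
Gain = 20 log₁₀(166.67) ≈ 44.44 dB
∠G = 0.00° − 90.00° = -90.00°

44.4 dB, -90.0°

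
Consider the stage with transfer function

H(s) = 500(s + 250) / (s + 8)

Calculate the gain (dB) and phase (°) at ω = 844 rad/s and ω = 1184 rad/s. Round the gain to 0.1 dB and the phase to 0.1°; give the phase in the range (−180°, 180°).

ω = 844: 54.3 dB, -16.0°; ω = 1184: 54.2 dB, -11.5°

At s = jω = j844:
zero (s+250): 250 + j844 → |·| = √(250²+844²) = √774836 ≈ 880.25, ∠ = arctan(844/250) ≈ 73.50°
pole (s+8): 8 + j844 → |·| = √(8²+844²) = √712400 ≈ 844.04, ∠ = arctan(844/8) ≈ 89.46°
|H| = 500 · 880.25 / 844.04 ≈ 521.45
Gain = 20 log₁₀(521.45) ≈ 54.34 dB
∠H = 73.50° − 89.46° = -15.96°

At s = jω = j1184:
zero (s+250): 250 + j1184 → |·| = √(250²+1184²) = √1464356 ≈ 1210.1, ∠ = arctan(1184/250) ≈ 78.08°
pole (s+8): 8 + j1184 → |·| = √(8²+1184²) = √1401920 ≈ 1184, ∠ = arctan(1184/8) ≈ 89.61°
|H| = 500 · 1210.1 / 1184 ≈ 511.02
Gain = 20 log₁₀(511.02) ≈ 54.17 dB
∠H = 78.08° − 89.61° = -11.53°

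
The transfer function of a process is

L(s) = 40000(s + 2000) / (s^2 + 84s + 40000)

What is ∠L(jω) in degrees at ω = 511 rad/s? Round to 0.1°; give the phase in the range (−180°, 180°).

-154.7°

At s = jω = j511:
zero (s+2000): 2000 + j511 → |·| = √(2000²+511²) = √4261121 ≈ 2064.2, ∠ = arctan(511/2000) ≈ 14.33°
quadratic: (j511)² + 84·j511 + 40000 = -221121 + j42924 → |·| ≈ 2.2525e+05, ∠ ≈ 169.01°
∠L = 14.33° − 169.01° = -154.68°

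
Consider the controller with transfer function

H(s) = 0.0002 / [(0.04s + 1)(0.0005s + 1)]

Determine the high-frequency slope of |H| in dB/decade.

-40 dB/decade

Each pole contributes −20 dB/decade at high frequency; each zero contributes +20 dB/decade.
Net: 0 zero(s) − 2 pole(s) → -40 dB/decade.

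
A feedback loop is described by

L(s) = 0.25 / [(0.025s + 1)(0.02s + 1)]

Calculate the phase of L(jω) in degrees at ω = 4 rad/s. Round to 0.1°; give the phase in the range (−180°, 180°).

At ω = 4 rad/s:
pole (1 + j4·0.025) = 1 + j0.1 → |·| ≈ 1.005, ∠ ≈ 5.71°
pole (1 + j4·0.02) = 1 + j0.08 → |·| ≈ 1.0032, ∠ ≈ 4.57°
∠L = (0°) − (5.71° + 4.57°) = -10.28°

-10.3°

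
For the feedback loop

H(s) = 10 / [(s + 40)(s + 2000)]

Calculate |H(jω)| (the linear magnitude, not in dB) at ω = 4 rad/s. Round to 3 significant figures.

0.000124

At s = jω = j4:
pole (s+40): 40 + j4 → |·| = √(40²+4²) = √1616 ≈ 40.2, ∠ = arctan(4/40) ≈ 5.71°
pole (s+2000): 2000 + j4 → |·| = √(2000²+4²) = √4000016 ≈ 2000, ∠ = arctan(4/2000) ≈ 0.11°
|H| = 10 / 80400 ≈ 0.00012438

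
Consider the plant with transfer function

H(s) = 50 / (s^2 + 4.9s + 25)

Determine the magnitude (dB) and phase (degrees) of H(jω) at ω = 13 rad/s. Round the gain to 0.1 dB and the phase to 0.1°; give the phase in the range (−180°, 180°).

At s = jω = j13:
quadratic: (j13)² + 4.9·j13 + 25 = -144 + j63.7 → |·| ≈ 157.46, ∠ ≈ 156.14°
|H| = 50 / 157.46 ≈ 0.31754
Gain = 20 log₁₀(0.31754) ≈ -9.96 dB
∠H = 0.00° − 156.14° = -156.14°

-10.0 dB, -156.1°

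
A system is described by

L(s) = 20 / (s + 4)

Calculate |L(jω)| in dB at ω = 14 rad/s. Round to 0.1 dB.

At s = jω = j14:
pole (s+4): 4 + j14 → |·| = √(4²+14²) = √212 ≈ 14.56, ∠ = arctan(14/4) ≈ 74.05°
|L| = 20 / 14.56 ≈ 1.3736
Gain = 20 log₁₀(1.3736) ≈ 2.76 dB

2.8 dB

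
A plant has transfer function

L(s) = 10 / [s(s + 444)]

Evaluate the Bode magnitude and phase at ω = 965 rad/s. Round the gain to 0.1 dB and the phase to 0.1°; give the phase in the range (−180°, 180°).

-100.2 dB, -155.3°

At s = jω = j965:
pole (s+444): 444 + j965 → |·| = √(444²+965²) = √1128361 ≈ 1062.2, ∠ = arctan(965/444) ≈ 65.29°
pole at origin: |s| = 965, ∠ = 90.00° (in denominator)
|L| = 10 / 1.025e+06 ≈ 9.7561e-06
Gain = 20 log₁₀(9.7561e-06) ≈ -100.21 dB
∠L = 0.00° − 155.29° = -155.29°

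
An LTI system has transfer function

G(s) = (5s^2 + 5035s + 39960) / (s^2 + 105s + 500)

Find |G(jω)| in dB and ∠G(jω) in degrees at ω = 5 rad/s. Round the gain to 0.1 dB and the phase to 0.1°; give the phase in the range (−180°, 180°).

Substitute s = j5:
Numerator: 5(j5)^2 + 5035(j5) + 39960 = 39835 + j25175
Denominator: (j5)^2 + 105(j5) + 500 = 475 + j525
|N| = √(39835² + 25175²) ≈ 47123, ∠N ≈ 32.29°
|D| = √(475² + 525²) ≈ 707.99, ∠D ≈ 47.86°
|G| = 47123 / 707.99 ≈ 66.559
Gain = 20 log₁₀(66.559) ≈ 36.46 dB
∠G = 32.29° − 47.86° = -15.57°

36.5 dB, -15.6°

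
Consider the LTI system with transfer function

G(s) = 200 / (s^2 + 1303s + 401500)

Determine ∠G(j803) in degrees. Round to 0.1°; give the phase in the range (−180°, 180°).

-103.1°

Substitute s = j803:
Numerator: 200 = 200 + j0
Denominator: (j803)^2 + 1303(j803) + 401500 = -243309 + j1046309
|N| = √(200² + 0²) ≈ 200, ∠N ≈ 0.00°
|D| = √(243309² + 1046309²) ≈ 1.0742e+06, ∠D ≈ 103.09°
∠G = 0.00° − 103.09° = -103.09°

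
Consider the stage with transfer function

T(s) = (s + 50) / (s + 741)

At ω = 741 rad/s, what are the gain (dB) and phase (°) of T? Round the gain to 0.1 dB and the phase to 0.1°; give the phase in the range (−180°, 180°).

-3.0 dB, 41.1°

At s = jω = j741:
zero (s+50): 50 + j741 → |·| = √(50²+741²) = √551581 ≈ 742.68, ∠ = arctan(741/50) ≈ 86.14°
pole (s+741): 741 + j741 → |·| = √(741²+741²) = √1098162 ≈ 1047.9, ∠ = arctan(741/741) ≈ 45.00°
|T| = 1 · 742.68 / 1047.9 ≈ 0.70873
Gain = 20 log₁₀(0.70873) ≈ -2.99 dB
∠T = 86.14° − 45.00° = 41.14°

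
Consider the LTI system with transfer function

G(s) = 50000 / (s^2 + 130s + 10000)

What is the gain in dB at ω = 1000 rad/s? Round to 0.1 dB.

At s = jω = j1000:
quadratic: (j1000)² + 130·j1000 + 10000 = -990000 + j130000 → |·| ≈ 9.985e+05, ∠ ≈ 172.52°
|G| = 50000 / 9.985e+05 ≈ 0.050075
Gain = 20 log₁₀(0.050075) ≈ -26.01 dB

-26.0 dB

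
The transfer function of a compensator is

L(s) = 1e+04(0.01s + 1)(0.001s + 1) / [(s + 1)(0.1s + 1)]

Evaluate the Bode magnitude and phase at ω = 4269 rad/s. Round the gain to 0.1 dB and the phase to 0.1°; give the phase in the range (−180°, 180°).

0.2 dB, -14.4°

At ω = 4269 rad/s:
zero (1 + j4269·0.01) = 1 + j42.69 → |·| ≈ 42.702, ∠ ≈ 88.66°
zero (1 + j4269·0.001) = 1 + j4.269 → |·| ≈ 4.3846, ∠ ≈ 76.82°
pole (1 + j4269·1) = 1 + j4269 → |·| ≈ 4269, ∠ ≈ 89.99°
pole (1 + j4269·0.1) = 1 + j426.9 → |·| ≈ 426.9, ∠ ≈ 89.87°
|L| = 1e+04 · 42.702 · 4.3846 / (4269 · 426.9) ≈ 1.0274
Gain = 20 log₁₀(1.0274) ≈ 0.23 dB
∠L = (88.66° + 76.82°) − (89.99° + 89.87°) = -14.38°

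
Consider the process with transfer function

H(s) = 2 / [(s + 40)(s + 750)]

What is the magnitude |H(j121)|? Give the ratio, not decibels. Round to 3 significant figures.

2.07e-05

At s = jω = j121:
pole (s+40): 40 + j121 → |·| = √(40²+121²) = √16241 ≈ 127.44, ∠ = arctan(121/40) ≈ 71.71°
pole (s+750): 750 + j121 → |·| = √(750²+121²) = √577141 ≈ 759.7, ∠ = arctan(121/750) ≈ 9.16°
|H| = 2 / 96816 ≈ 2.0658e-05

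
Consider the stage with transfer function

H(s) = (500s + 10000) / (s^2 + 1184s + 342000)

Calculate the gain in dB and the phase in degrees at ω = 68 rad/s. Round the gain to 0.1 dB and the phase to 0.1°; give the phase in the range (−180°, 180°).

-19.8 dB, 60.2°

Substitute s = j68:
Numerator: 500(j68) + 10000 = 10000 + j34000
Denominator: (j68)^2 + 1184(j68) + 342000 = 337376 + j80512
|N| = √(10000² + 34000²) ≈ 35440, ∠N ≈ 73.61°
|D| = √(337376² + 80512²) ≈ 3.4685e+05, ∠D ≈ 13.42°
|H| = 35440 / 3.4685e+05 ≈ 0.10218
Gain = 20 log₁₀(0.10218) ≈ -19.81 dB
∠H = 73.61° − 13.42° = 60.19°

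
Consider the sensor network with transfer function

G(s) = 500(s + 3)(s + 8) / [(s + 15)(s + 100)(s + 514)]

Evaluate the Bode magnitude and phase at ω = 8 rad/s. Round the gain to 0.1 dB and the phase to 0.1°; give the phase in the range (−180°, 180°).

-25.2 dB, 80.9°

At s = jω = j8:
zero (s+3): 3 + j8 → |·| = √(3²+8²) = √73 ≈ 8.544, ∠ = arctan(8/3) ≈ 69.44°
zero (s+8): 8 + j8 → |·| = √(8²+8²) = √128 ≈ 11.314, ∠ = arctan(8/8) ≈ 45.00°
pole (s+15): 15 + j8 → |·| = √(15²+8²) = √289 ≈ 17, ∠ = arctan(8/15) ≈ 28.07°
pole (s+100): 100 + j8 → |·| = √(100²+8²) = √10064 ≈ 100.32, ∠ = arctan(8/100) ≈ 4.57°
pole (s+514): 514 + j8 → |·| = √(514²+8²) = √264260 ≈ 514.06, ∠ = arctan(8/514) ≈ 0.89°
|G| = 500 · 96.667 / 8.767e+05 ≈ 0.055131
Gain = 20 log₁₀(0.055131) ≈ -25.17 dB
∠G = 114.44° − 33.53° = 80.91°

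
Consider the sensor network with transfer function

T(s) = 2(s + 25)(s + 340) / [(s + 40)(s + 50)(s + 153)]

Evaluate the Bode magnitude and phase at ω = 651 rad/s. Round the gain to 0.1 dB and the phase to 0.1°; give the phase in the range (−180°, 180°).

At s = jω = j651:
zero (s+25): 25 + j651 → |·| = √(25²+651²) = √424426 ≈ 651.48, ∠ = arctan(651/25) ≈ 87.80°
zero (s+340): 340 + j651 → |·| = √(340²+651²) = √539401 ≈ 734.44, ∠ = arctan(651/340) ≈ 62.42°
pole (s+40): 40 + j651 → |·| = √(40²+651²) = √425401 ≈ 652.23, ∠ = arctan(651/40) ≈ 86.48°
pole (s+50): 50 + j651 → |·| = √(50²+651²) = √426301 ≈ 652.92, ∠ = arctan(651/50) ≈ 85.61°
pole (s+153): 153 + j651 → |·| = √(153²+651²) = √447210 ≈ 668.74, ∠ = arctan(651/153) ≈ 76.77°
|T| = 2 · 4.7847e+05 / 2.8479e+08 ≈ 0.0033602
Gain = 20 log₁₀(0.0033602) ≈ -49.47 dB
∠T = 150.22° − 248.86° = -98.64°

-49.5 dB, -98.6°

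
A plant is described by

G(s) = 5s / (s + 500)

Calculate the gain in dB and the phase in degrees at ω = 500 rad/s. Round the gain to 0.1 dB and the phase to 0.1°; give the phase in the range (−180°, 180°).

11.0 dB, 45.0°

At s = jω = j500:
zero at origin: s = j500 → |·| = 500, ∠ = 90.00°
pole (s+500): 500 + j500 → |·| = √(500²+500²) = √500000 ≈ 707.11, ∠ = arctan(500/500) ≈ 45.00°
|G| = 5 · 500 / 707.11 ≈ 3.5355
Gain = 20 log₁₀(3.5355) ≈ 10.97 dB
∠G = 90.00° − 45.00° = 45.00°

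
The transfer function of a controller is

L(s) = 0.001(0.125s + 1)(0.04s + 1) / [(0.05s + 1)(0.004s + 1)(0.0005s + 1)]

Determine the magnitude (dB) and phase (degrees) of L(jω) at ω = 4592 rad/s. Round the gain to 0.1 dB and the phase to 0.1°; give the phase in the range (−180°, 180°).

At ω = 4592 rad/s:
zero (1 + j4592·0.125) = 1 + j574 → |·| ≈ 574, ∠ ≈ 89.90°
zero (1 + j4592·0.04) = 1 + j183.68 → |·| ≈ 183.68, ∠ ≈ 89.69°
pole (1 + j4592·0.05) = 1 + j229.6 → |·| ≈ 229.6, ∠ ≈ 89.75°
pole (1 + j4592·0.004) = 1 + j18.368 → |·| ≈ 18.395, ∠ ≈ 86.88°
pole (1 + j4592·0.0005) = 1 + j2.296 → |·| ≈ 2.5043, ∠ ≈ 66.46°
|L| = 0.001 · 574 · 183.68 / (229.6 · 18.395 · 2.5043) ≈ 0.0099682
Gain = 20 log₁₀(0.0099682) ≈ -40.03 dB
∠L = (89.90° + 89.69°) − (89.75° + 86.88° + 66.46°) = -63.50°

-40.0 dB, -63.5°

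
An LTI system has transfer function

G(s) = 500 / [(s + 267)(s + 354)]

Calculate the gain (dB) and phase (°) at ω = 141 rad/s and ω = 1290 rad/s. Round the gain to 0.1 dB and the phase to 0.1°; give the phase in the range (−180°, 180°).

At s = jω = j141:
pole (s+267): 267 + j141 → |·| = √(267²+141²) = √91170 ≈ 301.94, ∠ = arctan(141/267) ≈ 27.84°
pole (s+354): 354 + j141 → |·| = √(354²+141²) = √145197 ≈ 381.05, ∠ = arctan(141/354) ≈ 21.72°
|G| = 500 / 1.1505e+05 ≈ 0.0043459
Gain = 20 log₁₀(0.0043459) ≈ -47.24 dB
∠G = 0.00° − 49.56° = -49.56°

At s = jω = j1290:
pole (s+267): 267 + j1290 → |·| = √(267²+1290²) = √1735389 ≈ 1317.3, ∠ = arctan(1290/267) ≈ 78.31°
pole (s+354): 354 + j1290 → |·| = √(354²+1290²) = √1789416 ≈ 1337.7, ∠ = arctan(1290/354) ≈ 74.65°
|G| = 500 / 1.7622e+06 ≈ 0.00028374
Gain = 20 log₁₀(0.00028374) ≈ -70.94 dB
∠G = 0.00° − 152.96° = -152.96°

ω = 141: -47.2 dB, -49.6°; ω = 1290: -70.9 dB, -153.0°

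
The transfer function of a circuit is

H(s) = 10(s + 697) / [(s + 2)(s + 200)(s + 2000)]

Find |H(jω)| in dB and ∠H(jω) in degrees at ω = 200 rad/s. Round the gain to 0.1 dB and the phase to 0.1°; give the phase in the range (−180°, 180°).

-83.9 dB, -124.1°

At s = jω = j200:
zero (s+697): 697 + j200 → |·| = √(697²+200²) = √525809 ≈ 725.13, ∠ = arctan(200/697) ≈ 16.01°
pole (s+2): 2 + j200 → |·| = √(2²+200²) = √40004 ≈ 200.01, ∠ = arctan(200/2) ≈ 89.43°
pole (s+200): 200 + j200 → |·| = √(200²+200²) = √80000 ≈ 282.84, ∠ = arctan(200/200) ≈ 45.00°
pole (s+2000): 2000 + j200 → |·| = √(2000²+200²) = √4040000 ≈ 2010, ∠ = arctan(200/2000) ≈ 5.71°
|H| = 10 · 725.13 / 1.1371e+08 ≈ 6.377e-05
Gain = 20 log₁₀(6.377e-05) ≈ -83.91 dB
∠H = 16.01° − 140.14° = -124.13°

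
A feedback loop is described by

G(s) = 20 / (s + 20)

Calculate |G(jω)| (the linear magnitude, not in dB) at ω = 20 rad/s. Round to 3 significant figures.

Substitute s = j20:
Numerator: 20 = 20 + j0
Denominator: (j20) + 20 = 20 + j20
|N| = √(20² + 0²) ≈ 20, ∠N ≈ 0.00°
|D| = √(20² + 20²) ≈ 28.284, ∠D ≈ 45.00°
|G| = 20 / 28.284 ≈ 0.70711

0.707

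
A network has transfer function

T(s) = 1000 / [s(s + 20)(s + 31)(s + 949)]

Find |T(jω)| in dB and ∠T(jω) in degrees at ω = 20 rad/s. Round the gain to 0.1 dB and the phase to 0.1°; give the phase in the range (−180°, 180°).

At s = jω = j20:
pole (s+20): 20 + j20 → |·| = √(20²+20²) = √800 ≈ 28.284, ∠ = arctan(20/20) ≈ 45.00°
pole (s+31): 31 + j20 → |·| = √(31²+20²) = √1361 ≈ 36.892, ∠ = arctan(20/31) ≈ 32.83°
pole (s+949): 949 + j20 → |·| = √(949²+20²) = √901001 ≈ 949.21, ∠ = arctan(20/949) ≈ 1.21°
pole at origin: |s| = 20, ∠ = 90.00° (in denominator)
|T| = 1000 / 1.9809e+07 ≈ 5.0482e-05
Gain = 20 log₁₀(5.0482e-05) ≈ -85.94 dB
∠T = 0.00° − 169.04° = -169.04°

-85.9 dB, -169.0°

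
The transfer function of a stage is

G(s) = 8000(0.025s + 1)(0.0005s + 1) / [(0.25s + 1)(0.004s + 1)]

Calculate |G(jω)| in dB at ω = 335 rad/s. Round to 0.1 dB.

53.8 dB

At ω = 335 rad/s:
zero (1 + j335·0.025) = 1 + j8.375 → |·| ≈ 8.4345, ∠ ≈ 83.19°
zero (1 + j335·0.0005) = 1 + j0.1675 → |·| ≈ 1.0139, ∠ ≈ 9.51°
pole (1 + j335·0.25) = 1 + j83.75 → |·| ≈ 83.756, ∠ ≈ 89.32°
pole (1 + j335·0.004) = 1 + j1.34 → |·| ≈ 1.672, ∠ ≈ 53.27°
|G| = 8000 · 8.4345 · 1.0139 / (83.756 · 1.672) ≈ 488.53
Gain = 20 log₁₀(488.53) ≈ 53.78 dB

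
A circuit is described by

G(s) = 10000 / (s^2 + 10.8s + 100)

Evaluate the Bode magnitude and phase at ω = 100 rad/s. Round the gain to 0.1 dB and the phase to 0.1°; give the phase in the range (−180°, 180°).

At s = jω = j100:
quadratic: (j100)² + 10.8·j100 + 100 = -9900 + j1080 → |·| ≈ 9958.7, ∠ ≈ 173.77°
|G| = 10000 / 9958.7 ≈ 1.0041
Gain = 20 log₁₀(1.0041) ≈ 0.04 dB
∠G = 0.00° − 173.77° = -173.77°

0.0 dB, -173.8°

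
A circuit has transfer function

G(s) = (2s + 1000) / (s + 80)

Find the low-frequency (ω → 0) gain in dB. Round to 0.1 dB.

21.9 dB

G(0) = 1000 / 80 = 12.5
20 log₁₀(12.5) ≈ 21.94 dB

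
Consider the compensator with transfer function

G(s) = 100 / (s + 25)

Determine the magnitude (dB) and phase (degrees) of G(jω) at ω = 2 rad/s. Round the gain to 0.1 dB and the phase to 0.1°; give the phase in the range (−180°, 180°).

12.0 dB, -4.6°

Substitute s = j2:
Numerator: 100 = 100 + j0
Denominator: (j2) + 25 = 25 + j2
|N| = √(100² + 0²) ≈ 100, ∠N ≈ 0.00°
|D| = √(25² + 2²) ≈ 25.08, ∠D ≈ 4.57°
|G| = 100 / 25.08 ≈ 3.9872
Gain = 20 log₁₀(3.9872) ≈ 12.01 dB
∠G = 0.00° − 4.57° = -4.57°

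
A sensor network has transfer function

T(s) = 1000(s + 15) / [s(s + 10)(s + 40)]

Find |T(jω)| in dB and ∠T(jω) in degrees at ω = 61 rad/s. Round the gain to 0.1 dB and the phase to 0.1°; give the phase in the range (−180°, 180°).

-12.8 dB, -151.3°

At s = jω = j61:
zero (s+15): 15 + j61 → |·| = √(15²+61²) = √3946 ≈ 62.817, ∠ = arctan(61/15) ≈ 76.18°
pole (s+10): 10 + j61 → |·| = √(10²+61²) = √3821 ≈ 61.814, ∠ = arctan(61/10) ≈ 80.69°
pole (s+40): 40 + j61 → |·| = √(40²+61²) = √5321 ≈ 72.945, ∠ = arctan(61/40) ≈ 56.75°
pole at origin: |s| = 61, ∠ = 90.00° (in denominator)
|T| = 1000 · 62.817 / 2.7505e+05 ≈ 0.22838
Gain = 20 log₁₀(0.22838) ≈ -12.83 dB
∠T = 76.18° − 227.44° = -151.26°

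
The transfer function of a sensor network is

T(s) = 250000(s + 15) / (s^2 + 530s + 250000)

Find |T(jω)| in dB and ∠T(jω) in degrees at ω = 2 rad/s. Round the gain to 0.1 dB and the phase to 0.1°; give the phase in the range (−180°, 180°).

At s = jω = j2:
zero (s+15): 15 + j2 → |·| = √(15²+2²) = √229 ≈ 15.133, ∠ = arctan(2/15) ≈ 7.59°
quadratic: (j2)² + 530·j2 + 250000 = 249996 + j1060 → |·| ≈ 2.5e+05, ∠ ≈ 0.24°
|T| = 250000 · 15.133 / 2.5e+05 ≈ 15.133
Gain = 20 log₁₀(15.133) ≈ 23.60 dB
∠T = 7.59° − 0.24° = 7.35°

23.6 dB, 7.4°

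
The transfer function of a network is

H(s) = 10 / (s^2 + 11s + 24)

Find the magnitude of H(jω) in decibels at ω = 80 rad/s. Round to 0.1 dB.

-56.2 dB

Substitute s = j80:
Numerator: 10 = 10 + j0
Denominator: (j80)^2 + 11(j80) + 24 = -6376 + j880
|N| = √(10² + 0²) ≈ 10, ∠N ≈ 0.00°
|D| = √(6376² + 880²) ≈ 6436.4, ∠D ≈ 172.14°
|H| = 10 / 6436.4 ≈ 0.0015537
Gain = 20 log₁₀(0.0015537) ≈ -56.17 dB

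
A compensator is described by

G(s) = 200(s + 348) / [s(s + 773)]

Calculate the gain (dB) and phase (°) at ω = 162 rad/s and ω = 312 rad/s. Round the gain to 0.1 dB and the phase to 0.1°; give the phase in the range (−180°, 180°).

At s = jω = j162:
zero (s+348): 348 + j162 → |·| = √(348²+162²) = √147348 ≈ 383.86, ∠ = arctan(162/348) ≈ 24.96°
pole (s+773): 773 + j162 → |·| = √(773²+162²) = √623773 ≈ 789.79, ∠ = arctan(162/773) ≈ 11.84°
pole at origin: |s| = 162, ∠ = 90.00° (in denominator)
|G| = 200 · 383.86 / 1.2795e+05 ≈ 0.60002
Gain = 20 log₁₀(0.60002) ≈ -4.44 dB
∠G = 24.96° − 101.84° = -76.88°

At s = jω = j312:
zero (s+348): 348 + j312 → |·| = √(348²+312²) = √218448 ≈ 467.38, ∠ = arctan(312/348) ≈ 41.88°
pole (s+773): 773 + j312 → |·| = √(773²+312²) = √694873 ≈ 833.59, ∠ = arctan(312/773) ≈ 21.98°
pole at origin: |s| = 312, ∠ = 90.00° (in denominator)
|G| = 200 · 467.38 / 2.6008e+05 ≈ 0.35941
Gain = 20 log₁₀(0.35941) ≈ -8.89 dB
∠G = 41.88° − 111.98° = -70.10°

ω = 162: -4.4 dB, -76.9°; ω = 312: -8.9 dB, -70.1°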